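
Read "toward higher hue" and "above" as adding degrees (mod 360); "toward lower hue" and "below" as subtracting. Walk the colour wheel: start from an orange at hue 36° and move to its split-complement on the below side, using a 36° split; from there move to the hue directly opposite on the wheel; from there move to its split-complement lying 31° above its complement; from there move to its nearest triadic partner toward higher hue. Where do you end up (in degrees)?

36 + 144 = 180°   (split-comp 36° ↓)
180 + 180 = 360 → 360 − 360 = 0°   (complement)
0 + 211 = 211°   (split-comp 31° ↑)
211 + 120 = 331°   (triadic ↑)

331°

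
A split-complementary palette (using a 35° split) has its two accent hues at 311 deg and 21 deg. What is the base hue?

The accents sit 35° either side of the complement, so the complement is their short-arc midpoint on the wheel.
Short-arc midpoint of 311° and 21°: 346°.
Base is 180° from the complement: 346 − 180 = 166°

166°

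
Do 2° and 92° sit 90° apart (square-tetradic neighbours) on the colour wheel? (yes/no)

yes

Angular distance: |2 − 92| = 90 = 90°.
90° apart (square-tetradic neighbours) requires 90°.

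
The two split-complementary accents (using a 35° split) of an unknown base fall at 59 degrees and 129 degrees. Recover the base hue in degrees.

274°

The accents sit 35° either side of the complement, so the complement is their short-arc midpoint on the wheel.
Short-arc midpoint of 59° and 129°: 94°.
Base is 180° from the complement: 94 − 180 = -86 → -86 + 360 = 274°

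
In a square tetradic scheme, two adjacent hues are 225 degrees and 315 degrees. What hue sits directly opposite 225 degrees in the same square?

A square tetradic scheme places four hues 90° apart; opposite corners are 180° apart.
225 + 180 = 405 → 405 − 360 = 45°

45°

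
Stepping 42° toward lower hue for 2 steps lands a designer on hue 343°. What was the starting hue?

2 steps of 42° (toward lower hue) give a net shift of −84°.
Start = end − shift: 343 + 84 = 427 → 427 − 360 = 67°

67°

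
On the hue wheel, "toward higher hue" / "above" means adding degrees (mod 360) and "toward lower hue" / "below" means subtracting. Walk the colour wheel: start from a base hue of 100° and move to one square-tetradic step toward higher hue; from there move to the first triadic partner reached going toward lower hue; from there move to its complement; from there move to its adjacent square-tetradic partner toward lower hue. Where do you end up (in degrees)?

square ↑ +90°: 100 + 90 = 190°
triadic ↓ −120°: 190 − 120 = 70°
complement +180°: 70 + 180 = 250°
square ↓ −90°: 250 − 90 = 160°

160°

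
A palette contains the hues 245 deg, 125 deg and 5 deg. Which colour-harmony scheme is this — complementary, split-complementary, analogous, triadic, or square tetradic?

Sort the hues: 5°, 125°, 245°.
Successive gaps around the wheel: 120°, 120°, 120°.
Three hues equally spaced 120° apart form a triad.

triadic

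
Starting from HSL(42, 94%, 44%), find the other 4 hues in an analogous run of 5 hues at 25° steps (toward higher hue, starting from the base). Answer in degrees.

67°, 92°, 117°, 142°

Analogous hues sit every 25° along the wheel.
42 + 25 = 67°
42 + 50 = 92°
42 + 75 = 117°
42 + 100 = 142°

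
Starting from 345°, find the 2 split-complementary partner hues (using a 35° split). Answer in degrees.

Complement of 345°: 345 + 180 = 525 → 525 − 360 = 165°
165 − 35 = 130°
165 + 35 = 200°

130° and 200°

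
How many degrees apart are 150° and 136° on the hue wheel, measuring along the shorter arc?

14°

|150 − 136| = 14.
14 ≤ 180, so the shorter arc is 14°.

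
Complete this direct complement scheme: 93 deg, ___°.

273°

The complement sits 180° across the wheel.
The full set through 93° is {93°, 273°}.
Given {93°}, the missing hue is 273°.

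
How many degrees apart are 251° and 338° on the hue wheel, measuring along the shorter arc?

|251 − 338| = 87.
87 ≤ 180, so the shorter arc is 87°.

87°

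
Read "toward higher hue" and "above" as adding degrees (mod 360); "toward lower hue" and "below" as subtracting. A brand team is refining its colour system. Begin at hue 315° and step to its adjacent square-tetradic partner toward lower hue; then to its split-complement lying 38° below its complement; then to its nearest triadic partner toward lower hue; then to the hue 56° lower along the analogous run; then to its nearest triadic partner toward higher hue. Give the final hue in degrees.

311°

square ↓ −90°: 315 − 90 = 225°
split-comp 38° ↓ +142°: 225 + 142 = 367 → 367 − 360 = 7°
triadic ↓ −120°: 7 − 120 = -113 → -113 + 360 = 247°
analog 56° ↓ −56°: 247 − 56 = 191°
triadic ↑ +120°: 191 + 120 = 311°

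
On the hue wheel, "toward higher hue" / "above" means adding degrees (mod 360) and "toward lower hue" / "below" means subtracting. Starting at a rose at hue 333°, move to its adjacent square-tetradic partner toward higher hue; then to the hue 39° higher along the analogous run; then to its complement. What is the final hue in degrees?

+90° (square ↑): 333 + 90 = 423 → 423 − 360 = 63°
+39° (analog 39° ↑): 63 + 39 = 102°
+180° (complement): 102 + 180 = 282°

282°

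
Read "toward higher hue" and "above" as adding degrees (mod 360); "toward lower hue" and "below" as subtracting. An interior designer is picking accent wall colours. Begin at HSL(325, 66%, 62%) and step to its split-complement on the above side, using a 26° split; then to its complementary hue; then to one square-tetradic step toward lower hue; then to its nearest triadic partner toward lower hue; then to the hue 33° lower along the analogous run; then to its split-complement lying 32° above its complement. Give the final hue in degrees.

split-comp 26° ↑ +206°: 325 + 206 = 531 → 531 − 360 = 171°
complement +180°: 171 + 180 = 351°
square ↓ −90°: 351 − 90 = 261°
triadic ↓ −120°: 261 − 120 = 141°
analog 33° ↓ −33°: 141 − 33 = 108°
split-comp 32° ↑ +212°: 108 + 212 = 320°

320°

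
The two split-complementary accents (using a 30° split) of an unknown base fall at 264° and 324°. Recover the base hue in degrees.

114°

The accents sit 30° either side of the complement, so the complement is their short-arc midpoint on the wheel.
Short-arc midpoint of 264° and 324°: 294°.
Base is 180° from the complement: 294 − 180 = 114°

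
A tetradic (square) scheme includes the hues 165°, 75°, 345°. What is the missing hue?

255°

A square tetradic scheme places four hues every 90°.
The full set through 75° is {75°, 165°, 255°, 345°}.
Given {75°, 165°, 345°}, the missing hue is 255°.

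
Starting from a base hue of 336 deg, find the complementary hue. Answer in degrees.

The complement sits 180° across the wheel.
336 + 180 = 516 → 516 − 360 = 156°

156°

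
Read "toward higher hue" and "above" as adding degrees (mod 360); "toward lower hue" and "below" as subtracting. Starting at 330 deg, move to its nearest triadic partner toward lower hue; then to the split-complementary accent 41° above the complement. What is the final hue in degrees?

−120° (triadic ↓): 330 − 120 = 210°
+221° (split-comp 41° ↑): 210 + 221 = 431 → 431 − 360 = 71°

71°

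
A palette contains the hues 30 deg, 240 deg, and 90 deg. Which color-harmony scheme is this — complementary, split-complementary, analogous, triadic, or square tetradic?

Sort the hues: 30°, 90°, 240°.
Successive gaps around the wheel: 60°, 150°, 150°.
Two 150° gaps and one 60° gap — a base hue opposite a pair of accents 30° either side of its complement — is the split-complementary pattern.

split-complementary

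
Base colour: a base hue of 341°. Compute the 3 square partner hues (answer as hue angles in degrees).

71°, 161° and 251°

A square tetradic scheme places four hues every 90°.
341 + 90 = 431 → 431 − 360 = 71°
341 + 180 = 521 → 521 − 360 = 161°
341 + 270 = 611 → 611 − 360 = 251°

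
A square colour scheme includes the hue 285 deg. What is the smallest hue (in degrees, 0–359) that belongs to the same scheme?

15°

A square tetradic scheme places four hues every 90°.
The full set through 285° is {15°, 105°, 195°, 285°}.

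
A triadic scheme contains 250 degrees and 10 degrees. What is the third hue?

130°

A triad spaces three hues 120° apart.
The full set is {10°, 130°, 250°}.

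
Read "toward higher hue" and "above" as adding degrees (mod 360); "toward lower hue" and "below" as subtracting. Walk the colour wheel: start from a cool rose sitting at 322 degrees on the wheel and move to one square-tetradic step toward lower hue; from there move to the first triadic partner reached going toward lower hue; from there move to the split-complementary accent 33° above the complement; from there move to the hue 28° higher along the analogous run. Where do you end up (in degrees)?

353°

322 − 90 = 232°   (square ↓)
232 − 120 = 112°   (triadic ↓)
112 + 213 = 325°   (split-comp 33° ↑)
325 + 28 = 353°   (analog 28° ↑)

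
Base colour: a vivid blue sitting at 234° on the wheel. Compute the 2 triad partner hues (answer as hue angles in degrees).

A triad places three hues 120° apart.
234 + 120 = 354°
234 + 240 = 474 → 474 − 360 = 114°

354° and 114°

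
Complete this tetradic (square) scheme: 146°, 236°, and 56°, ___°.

A square tetradic scheme places four hues every 90°.
The full set through 56° is {56°, 146°, 236°, 326°}.
Given {56°, 146°, 236°}, the missing hue is 326°.

326°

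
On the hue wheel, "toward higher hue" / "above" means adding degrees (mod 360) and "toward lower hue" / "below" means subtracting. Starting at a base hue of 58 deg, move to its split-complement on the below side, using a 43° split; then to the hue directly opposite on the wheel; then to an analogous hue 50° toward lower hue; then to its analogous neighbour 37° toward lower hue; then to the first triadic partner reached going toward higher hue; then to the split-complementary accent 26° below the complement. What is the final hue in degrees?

58 + 137 = 195°   (split-comp 43° ↓)
195 + 180 = 375 → 375 − 360 = 15°   (complement)
15 − 50 = -35 → -35 + 360 = 325°   (analog 50° ↓)
325 − 37 = 288°   (analog 37° ↓)
288 + 120 = 408 → 408 − 360 = 48°   (triadic ↑)
48 + 154 = 202°   (split-comp 26° ↓)

202°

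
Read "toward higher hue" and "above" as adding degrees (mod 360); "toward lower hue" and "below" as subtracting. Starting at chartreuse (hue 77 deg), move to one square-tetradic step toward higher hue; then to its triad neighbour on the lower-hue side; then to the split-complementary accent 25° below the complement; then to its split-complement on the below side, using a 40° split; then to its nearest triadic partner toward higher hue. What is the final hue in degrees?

+90° (square ↑): 77 + 90 = 167°
−120° (triadic ↓): 167 − 120 = 47°
+155° (split-comp 25° ↓): 47 + 155 = 202°
+140° (split-comp 40° ↓): 202 + 140 = 342°
+120° (triadic ↑): 342 + 120 = 462 → 462 − 360 = 102°

102°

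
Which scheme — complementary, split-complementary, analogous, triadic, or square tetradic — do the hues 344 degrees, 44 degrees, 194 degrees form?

Sort the hues: 44°, 194°, 344°.
Successive gaps around the wheel: 150°, 150°, 60°.
Two 150° gaps and one 60° gap — a base hue opposite a pair of accents 30° either side of its complement — is the split-complementary pattern.

split-complementary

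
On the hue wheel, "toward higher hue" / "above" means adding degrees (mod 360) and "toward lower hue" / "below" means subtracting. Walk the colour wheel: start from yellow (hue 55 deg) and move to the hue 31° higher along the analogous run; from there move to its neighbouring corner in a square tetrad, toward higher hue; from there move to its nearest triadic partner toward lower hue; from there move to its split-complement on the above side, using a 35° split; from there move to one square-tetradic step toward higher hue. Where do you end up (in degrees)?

55 + 31 = 86°   (analog 31° ↑)
86 + 90 = 176°   (square ↑)
176 − 120 = 56°   (triadic ↓)
56 + 215 = 271°   (split-comp 35° ↑)
271 + 90 = 361 → 361 − 360 = 1°   (square ↑)

1°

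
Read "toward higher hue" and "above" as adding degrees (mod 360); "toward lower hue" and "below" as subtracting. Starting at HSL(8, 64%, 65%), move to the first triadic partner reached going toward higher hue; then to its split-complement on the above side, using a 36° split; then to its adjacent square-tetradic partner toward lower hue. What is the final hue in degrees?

254°

+120° (triadic ↑): 8 + 120 = 128°
+216° (split-comp 36° ↑): 128 + 216 = 344°
−90° (square ↓): 344 − 90 = 254°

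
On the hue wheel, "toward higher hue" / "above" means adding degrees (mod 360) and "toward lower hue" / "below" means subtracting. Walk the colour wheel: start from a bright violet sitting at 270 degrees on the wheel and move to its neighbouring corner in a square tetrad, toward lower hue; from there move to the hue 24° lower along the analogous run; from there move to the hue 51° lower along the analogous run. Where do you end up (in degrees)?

square ↓ −90°: 270 − 90 = 180°
analog 24° ↓ −24°: 180 − 24 = 156°
analog 51° ↓ −51°: 156 − 51 = 105°

105°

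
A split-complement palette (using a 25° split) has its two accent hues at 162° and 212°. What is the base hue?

The accents sit 25° either side of the complement, so the complement is their short-arc midpoint on the wheel.
Short-arc midpoint of 162° and 212°: 187°.
Base is 180° from the complement: 187 − 180 = 7°

7°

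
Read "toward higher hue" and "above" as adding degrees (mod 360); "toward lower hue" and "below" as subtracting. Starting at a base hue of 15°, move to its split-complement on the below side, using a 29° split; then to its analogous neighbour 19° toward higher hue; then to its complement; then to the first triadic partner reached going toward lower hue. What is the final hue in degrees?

split-comp 29° ↓ +151°: 15 + 151 = 166°
analog 19° ↑ +19°: 166 + 19 = 185°
complement +180°: 185 + 180 = 365 → 365 − 360 = 5°
triadic ↓ −120°: 5 − 120 = -115 → -115 + 360 = 245°

245°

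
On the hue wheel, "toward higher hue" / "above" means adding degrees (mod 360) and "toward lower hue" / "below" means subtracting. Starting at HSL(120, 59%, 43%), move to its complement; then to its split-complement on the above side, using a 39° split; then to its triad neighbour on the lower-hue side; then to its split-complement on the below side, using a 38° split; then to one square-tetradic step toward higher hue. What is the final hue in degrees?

271°

120 + 180 = 300°   (complement)
300 + 219 = 519 → 519 − 360 = 159°   (split-comp 39° ↑)
159 − 120 = 39°   (triadic ↓)
39 + 142 = 181°   (split-comp 38° ↓)
181 + 90 = 271°   (square ↑)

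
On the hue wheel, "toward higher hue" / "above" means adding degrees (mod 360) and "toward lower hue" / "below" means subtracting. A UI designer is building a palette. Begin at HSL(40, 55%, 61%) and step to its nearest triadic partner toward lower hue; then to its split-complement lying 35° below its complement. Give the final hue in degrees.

65°

−120° (triadic ↓): 40 − 120 = -80 → -80 + 360 = 280°
+145° (split-comp 35° ↓): 280 + 145 = 425 → 425 − 360 = 65°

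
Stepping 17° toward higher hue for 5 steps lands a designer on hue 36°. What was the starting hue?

311°

5 steps of 17° (toward higher hue) give a net shift of +85°.
Start = end − shift: 36 − 85 = -49 → -49 + 360 = 311°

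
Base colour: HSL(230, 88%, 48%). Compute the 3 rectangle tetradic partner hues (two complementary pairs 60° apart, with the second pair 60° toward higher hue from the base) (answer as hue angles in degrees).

A rectangular tetradic uses two complementary pairs 60° apart: offsets 0°, 60°, 180°, 240°.
230 + 60 = 290°
230 + 180 = 410 → 410 − 360 = 50°
230 + 240 = 470 → 470 − 360 = 110°

290°, 50° and 110°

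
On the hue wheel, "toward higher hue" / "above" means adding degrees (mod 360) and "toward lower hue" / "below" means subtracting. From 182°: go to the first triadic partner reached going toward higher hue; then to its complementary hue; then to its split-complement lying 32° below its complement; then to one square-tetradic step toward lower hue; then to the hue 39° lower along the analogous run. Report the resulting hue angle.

141°

182 + 120 = 302°   (triadic ↑)
302 + 180 = 482 → 482 − 360 = 122°   (complement)
122 + 148 = 270°   (split-comp 32° ↓)
270 − 90 = 180°   (square ↓)
180 − 39 = 141°   (analog 39° ↓)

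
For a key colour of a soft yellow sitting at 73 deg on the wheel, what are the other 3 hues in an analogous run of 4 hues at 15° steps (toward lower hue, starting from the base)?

Analogous hues sit every 15° along the wheel.
73 − 15 = 58°
73 − 30 = 43°
73 − 45 = 28°

58°, 43°, 28°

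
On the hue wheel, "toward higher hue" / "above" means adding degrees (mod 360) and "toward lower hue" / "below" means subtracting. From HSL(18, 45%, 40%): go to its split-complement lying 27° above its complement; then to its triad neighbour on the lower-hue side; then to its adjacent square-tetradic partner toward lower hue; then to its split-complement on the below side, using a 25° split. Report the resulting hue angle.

170°

18 + 207 = 225°   (split-comp 27° ↑)
225 − 120 = 105°   (triadic ↓)
105 − 90 = 15°   (square ↓)
15 + 155 = 170°   (split-comp 25° ↓)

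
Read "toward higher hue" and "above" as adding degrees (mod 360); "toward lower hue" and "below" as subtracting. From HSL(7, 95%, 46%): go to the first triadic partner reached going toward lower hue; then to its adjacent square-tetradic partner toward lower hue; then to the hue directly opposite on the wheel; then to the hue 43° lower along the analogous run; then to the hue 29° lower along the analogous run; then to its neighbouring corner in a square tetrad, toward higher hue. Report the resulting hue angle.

355°

7 − 120 = -113 → -113 + 360 = 247°   (triadic ↓)
247 − 90 = 157°   (square ↓)
157 + 180 = 337°   (complement)
337 − 43 = 294°   (analog 43° ↓)
294 − 29 = 265°   (analog 29° ↓)
265 + 90 = 355°   (square ↑)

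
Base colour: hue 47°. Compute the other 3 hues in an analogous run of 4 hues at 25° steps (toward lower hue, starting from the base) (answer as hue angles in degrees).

Analogous hues sit every 25° along the wheel.
47 − 25 = 22°
47 − 50 = -3 → -3 + 360 = 357°
47 − 75 = -28 → -28 + 360 = 332°

22°, 357°, 332°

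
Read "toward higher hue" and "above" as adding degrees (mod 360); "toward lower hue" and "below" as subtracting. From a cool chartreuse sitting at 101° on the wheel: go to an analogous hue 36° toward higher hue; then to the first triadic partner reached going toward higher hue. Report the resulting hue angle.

257°

101 + 36 = 137°   (analog 36° ↑)
137 + 120 = 257°   (triadic ↑)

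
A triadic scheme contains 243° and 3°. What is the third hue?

123°

A triad spaces three hues 120° apart.
The full set is {3°, 123°, 243°}.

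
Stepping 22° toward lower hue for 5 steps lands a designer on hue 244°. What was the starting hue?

354°

5 steps of 22° (toward lower hue) give a net shift of −110°.
Start = end − shift: 244 + 110 = 354°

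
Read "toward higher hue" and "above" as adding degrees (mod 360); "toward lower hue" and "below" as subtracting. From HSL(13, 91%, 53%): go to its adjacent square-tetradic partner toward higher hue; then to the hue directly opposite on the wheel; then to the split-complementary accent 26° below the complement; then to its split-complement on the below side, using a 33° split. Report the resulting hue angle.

224°

square ↑ +90°: 13 + 90 = 103°
complement +180°: 103 + 180 = 283°
split-comp 26° ↓ +154°: 283 + 154 = 437 → 437 − 360 = 77°
split-comp 33° ↓ +147°: 77 + 147 = 224°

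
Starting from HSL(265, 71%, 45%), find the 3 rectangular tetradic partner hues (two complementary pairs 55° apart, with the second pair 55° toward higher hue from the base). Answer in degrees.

320°, 85°, and 140°

A rectangular tetradic uses two complementary pairs 55° apart: offsets 0°, 55°, 180°, 235°.
265 + 55 = 320°
265 + 180 = 445 → 445 − 360 = 85°
265 + 235 = 500 → 500 − 360 = 140°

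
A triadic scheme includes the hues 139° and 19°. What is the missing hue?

259°

A triad places three hues 120° apart.
The full set through 19° is {19°, 139°, 259°}.
Given {19°, 139°}, the missing hue is 259°.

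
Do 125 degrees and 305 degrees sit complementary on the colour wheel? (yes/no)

Angular distance: |125 − 305| = 180 = 180°.
Complementary requires 180°.

yes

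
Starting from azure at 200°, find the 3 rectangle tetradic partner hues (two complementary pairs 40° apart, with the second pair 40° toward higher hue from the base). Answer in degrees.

A rectangular tetradic uses two complementary pairs 40° apart: offsets 0°, 40°, 180°, 220°.
200 + 40 = 240°
200 + 180 = 380 → 380 − 360 = 20°
200 + 220 = 420 → 420 − 360 = 60°

240°, 20°, 60°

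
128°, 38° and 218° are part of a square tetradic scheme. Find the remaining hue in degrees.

308°

A square tetradic scheme places four hues every 90°.
The full set through 38° is {38°, 128°, 218°, 308°}.
Given {38°, 128°, 218°}, the missing hue is 308°.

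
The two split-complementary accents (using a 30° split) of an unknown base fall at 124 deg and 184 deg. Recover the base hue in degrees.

The accents sit 30° either side of the complement, so the complement is their short-arc midpoint on the wheel.
Short-arc midpoint of 124° and 184°: 154°.
Base is 180° from the complement: 154 − 180 = -26 → -26 + 360 = 334°

334°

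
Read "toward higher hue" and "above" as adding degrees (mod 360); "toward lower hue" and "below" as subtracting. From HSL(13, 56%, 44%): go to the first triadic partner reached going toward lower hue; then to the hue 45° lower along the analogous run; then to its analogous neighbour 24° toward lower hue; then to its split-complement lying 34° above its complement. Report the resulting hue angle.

triadic ↓ −120°: 13 − 120 = -107 → -107 + 360 = 253°
analog 45° ↓ −45°: 253 − 45 = 208°
analog 24° ↓ −24°: 208 − 24 = 184°
split-comp 34° ↑ +214°: 184 + 214 = 398 → 398 − 360 = 38°

38°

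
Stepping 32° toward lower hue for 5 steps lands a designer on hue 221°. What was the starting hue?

5 steps of 32° (toward lower hue) give a net shift of −160°.
Start = end − shift: 221 + 160 = 381 → 381 − 360 = 21°

21°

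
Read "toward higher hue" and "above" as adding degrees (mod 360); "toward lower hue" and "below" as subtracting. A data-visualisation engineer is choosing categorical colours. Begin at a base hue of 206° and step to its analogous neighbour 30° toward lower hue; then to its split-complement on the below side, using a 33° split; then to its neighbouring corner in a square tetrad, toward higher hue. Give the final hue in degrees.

53°

−30° (analog 30° ↓): 206 − 30 = 176°
+147° (split-comp 33° ↓): 176 + 147 = 323°
+90° (square ↑): 323 + 90 = 413 → 413 − 360 = 53°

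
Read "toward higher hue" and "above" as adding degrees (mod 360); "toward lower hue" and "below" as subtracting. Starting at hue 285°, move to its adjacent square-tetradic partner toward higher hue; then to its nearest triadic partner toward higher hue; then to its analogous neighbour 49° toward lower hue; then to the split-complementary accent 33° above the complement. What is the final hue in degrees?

+90° (square ↑): 285 + 90 = 375 → 375 − 360 = 15°
+120° (triadic ↑): 15 + 120 = 135°
−49° (analog 49° ↓): 135 − 49 = 86°
+213° (split-comp 33° ↑): 86 + 213 = 299°

299°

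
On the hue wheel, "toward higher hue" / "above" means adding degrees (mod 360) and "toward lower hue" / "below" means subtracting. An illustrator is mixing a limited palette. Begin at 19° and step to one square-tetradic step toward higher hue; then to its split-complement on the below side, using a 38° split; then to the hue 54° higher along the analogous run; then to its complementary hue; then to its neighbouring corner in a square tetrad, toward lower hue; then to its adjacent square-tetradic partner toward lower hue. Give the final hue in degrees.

+90° (square ↑): 19 + 90 = 109°
+142° (split-comp 38° ↓): 109 + 142 = 251°
+54° (analog 54° ↑): 251 + 54 = 305°
+180° (complement): 305 + 180 = 485 → 485 − 360 = 125°
−90° (square ↓): 125 − 90 = 35°
−90° (square ↓): 35 − 90 = -55 → -55 + 360 = 305°

305°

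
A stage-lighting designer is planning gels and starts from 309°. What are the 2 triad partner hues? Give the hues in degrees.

69° and 189°

309 + 120 = 429 → 429 − 360 = 69°
309 + 240 = 549 → 549 − 360 = 189°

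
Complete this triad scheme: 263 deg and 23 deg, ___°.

143°

A triad places three hues 120° apart.
The full set through 23° is {23°, 143°, 263°}.
Given {23°, 263°}, the missing hue is 143°.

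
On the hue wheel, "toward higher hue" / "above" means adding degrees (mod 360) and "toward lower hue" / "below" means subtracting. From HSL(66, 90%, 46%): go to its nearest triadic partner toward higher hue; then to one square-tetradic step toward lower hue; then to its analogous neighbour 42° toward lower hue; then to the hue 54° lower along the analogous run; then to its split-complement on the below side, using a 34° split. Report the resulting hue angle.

triadic ↑ +120°: 66 + 120 = 186°
square ↓ −90°: 186 − 90 = 96°
analog 42° ↓ −42°: 96 − 42 = 54°
analog 54° ↓ −54°: 54 − 54 = 0°
split-comp 34° ↓ +146°: 0 + 146 = 146°

146°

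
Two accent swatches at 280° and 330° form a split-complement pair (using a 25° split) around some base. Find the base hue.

125°

The accents sit 25° either side of the complement, so the complement is their short-arc midpoint on the wheel.
Short-arc midpoint of 280° and 330°: 305°.
Base is 180° from the complement: 305 − 180 = 125°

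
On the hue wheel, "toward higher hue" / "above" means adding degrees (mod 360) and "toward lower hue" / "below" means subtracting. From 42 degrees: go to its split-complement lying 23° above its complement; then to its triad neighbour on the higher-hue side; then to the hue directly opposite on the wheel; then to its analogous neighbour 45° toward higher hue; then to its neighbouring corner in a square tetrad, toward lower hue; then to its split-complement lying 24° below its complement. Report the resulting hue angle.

296°

+203° (split-comp 23° ↑): 42 + 203 = 245°
+120° (triadic ↑): 245 + 120 = 365 → 365 − 360 = 5°
+180° (complement): 5 + 180 = 185°
+45° (analog 45° ↑): 185 + 45 = 230°
−90° (square ↓): 230 − 90 = 140°
+156° (split-comp 24° ↓): 140 + 156 = 296°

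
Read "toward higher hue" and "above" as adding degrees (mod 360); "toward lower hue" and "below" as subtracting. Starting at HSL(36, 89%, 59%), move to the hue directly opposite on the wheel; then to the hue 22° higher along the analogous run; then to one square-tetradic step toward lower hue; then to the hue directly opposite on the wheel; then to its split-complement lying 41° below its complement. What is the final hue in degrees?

36 + 180 = 216°   (complement)
216 + 22 = 238°   (analog 22° ↑)
238 − 90 = 148°   (square ↓)
148 + 180 = 328°   (complement)
328 + 139 = 467 → 467 − 360 = 107°   (split-comp 41° ↓)

107°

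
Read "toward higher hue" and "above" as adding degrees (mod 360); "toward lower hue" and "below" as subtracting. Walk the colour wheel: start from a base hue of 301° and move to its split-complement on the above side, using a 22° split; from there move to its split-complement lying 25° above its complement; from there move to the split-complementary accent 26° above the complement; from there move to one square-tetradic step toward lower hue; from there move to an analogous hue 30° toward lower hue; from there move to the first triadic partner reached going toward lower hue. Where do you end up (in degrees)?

314°

split-comp 22° ↑ +202°: 301 + 202 = 503 → 503 − 360 = 143°
split-comp 25° ↑ +205°: 143 + 205 = 348°
split-comp 26° ↑ +206°: 348 + 206 = 554 → 554 − 360 = 194°
square ↓ −90°: 194 − 90 = 104°
analog 30° ↓ −30°: 104 − 30 = 74°
triadic ↓ −120°: 74 − 120 = -46 → -46 + 360 = 314°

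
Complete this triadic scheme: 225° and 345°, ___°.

A triad places three hues 120° apart.
The full set through 225° is {105°, 225°, 345°}.
Given {225°, 345°}, the missing hue is 105°.

105°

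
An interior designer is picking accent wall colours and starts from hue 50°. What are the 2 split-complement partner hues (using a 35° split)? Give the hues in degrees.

195° and 265°

Split-complementary hues sit 35° either side of the complement.
Complement of 50°: 50 + 180 = 230°
230 − 35 = 195°
230 + 35 = 265°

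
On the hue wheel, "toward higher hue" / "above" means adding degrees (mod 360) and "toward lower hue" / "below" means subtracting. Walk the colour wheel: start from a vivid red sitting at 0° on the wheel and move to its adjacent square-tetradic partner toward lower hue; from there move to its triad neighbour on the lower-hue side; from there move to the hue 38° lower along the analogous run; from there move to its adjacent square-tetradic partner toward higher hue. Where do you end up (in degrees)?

202°

square ↓ −90°: 0 − 90 = -90 → -90 + 360 = 270°
triadic ↓ −120°: 270 − 120 = 150°
analog 38° ↓ −38°: 150 − 38 = 112°
square ↑ +90°: 112 + 90 = 202°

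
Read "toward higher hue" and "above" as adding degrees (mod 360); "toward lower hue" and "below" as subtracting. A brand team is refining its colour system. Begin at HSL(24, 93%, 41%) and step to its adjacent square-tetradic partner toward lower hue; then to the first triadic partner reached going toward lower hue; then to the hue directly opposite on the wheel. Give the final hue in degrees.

−90° (square ↓): 24 − 90 = -66 → -66 + 360 = 294°
−120° (triadic ↓): 294 − 120 = 174°
+180° (complement): 174 + 180 = 354°

354°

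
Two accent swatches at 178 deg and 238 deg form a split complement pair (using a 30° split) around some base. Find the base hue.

28°

The accents sit 30° either side of the complement, so the complement is their short-arc midpoint on the wheel.
Short-arc midpoint of 178° and 238°: 208°.
Base is 180° from the complement: 208 − 180 = 28°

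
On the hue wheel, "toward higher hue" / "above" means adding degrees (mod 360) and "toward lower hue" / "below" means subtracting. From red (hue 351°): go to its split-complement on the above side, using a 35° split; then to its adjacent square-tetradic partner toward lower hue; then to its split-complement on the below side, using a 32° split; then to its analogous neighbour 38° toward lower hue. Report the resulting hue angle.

351 + 215 = 566 → 566 − 360 = 206°   (split-comp 35° ↑)
206 − 90 = 116°   (square ↓)
116 + 148 = 264°   (split-comp 32° ↓)
264 − 38 = 226°   (analog 38° ↓)

226°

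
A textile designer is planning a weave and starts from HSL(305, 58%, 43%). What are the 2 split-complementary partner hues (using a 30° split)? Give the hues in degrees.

95° and 155°

Split-complementary hues sit 30° either side of the complement.
Complement of 305°: 305 + 180 = 485 → 485 − 360 = 125°
125 − 30 = 95°
125 + 30 = 155°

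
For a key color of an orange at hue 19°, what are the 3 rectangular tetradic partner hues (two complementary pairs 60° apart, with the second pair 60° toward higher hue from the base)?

79°, 199° and 259°

19 + 60 = 79°
19 + 180 = 199°
19 + 240 = 259°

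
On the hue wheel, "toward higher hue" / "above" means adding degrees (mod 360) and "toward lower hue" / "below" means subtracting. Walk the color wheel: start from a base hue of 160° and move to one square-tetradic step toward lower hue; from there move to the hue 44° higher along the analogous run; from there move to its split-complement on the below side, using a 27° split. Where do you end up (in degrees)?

267°

square ↓ −90°: 160 − 90 = 70°
analog 44° ↑ +44°: 70 + 44 = 114°
split-comp 27° ↓ +153°: 114 + 153 = 267°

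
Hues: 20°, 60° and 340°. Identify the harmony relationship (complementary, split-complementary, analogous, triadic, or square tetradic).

Sort the hues: 20°, 60°, 340°.
Successive gaps around the wheel: 40°, 280°, 40°.
A run of hues at equal small steps (40°) with one large closing gap is an analogous group.

analogous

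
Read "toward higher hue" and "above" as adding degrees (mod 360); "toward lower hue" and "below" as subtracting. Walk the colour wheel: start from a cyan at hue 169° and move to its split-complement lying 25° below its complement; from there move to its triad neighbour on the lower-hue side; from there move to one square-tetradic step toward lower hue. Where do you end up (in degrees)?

114°

+155° (split-comp 25° ↓): 169 + 155 = 324°
−120° (triadic ↓): 324 − 120 = 204°
−90° (square ↓): 204 − 90 = 114°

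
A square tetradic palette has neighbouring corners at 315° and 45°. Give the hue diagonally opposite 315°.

A square tetradic scheme places four hues 90° apart; opposite corners are 180° apart.
315 + 180 = 495 → 495 − 360 = 135°

135°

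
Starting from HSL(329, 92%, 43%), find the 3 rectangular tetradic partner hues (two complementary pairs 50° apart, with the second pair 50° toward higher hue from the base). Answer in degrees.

A rectangular tetradic uses two complementary pairs 50° apart: offsets 0°, 50°, 180°, 230°.
329 + 50 = 379 → 379 − 360 = 19°
329 + 180 = 509 → 509 − 360 = 149°
329 + 230 = 559 → 559 − 360 = 199°

19°, 149°, and 199°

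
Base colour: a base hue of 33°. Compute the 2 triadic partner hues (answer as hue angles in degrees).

153° and 273°

A triad places three hues 120° apart.
33 + 120 = 153°
33 + 240 = 273°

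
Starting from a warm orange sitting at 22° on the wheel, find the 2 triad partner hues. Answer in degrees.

A triad places three hues 120° apart.
22 + 120 = 142°
22 + 240 = 262°

142° and 262°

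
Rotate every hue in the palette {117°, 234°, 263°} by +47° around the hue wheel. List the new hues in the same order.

117 + 47 = 164°
234 + 47 = 281°
263 + 47 = 310°

164°, 281°, 310°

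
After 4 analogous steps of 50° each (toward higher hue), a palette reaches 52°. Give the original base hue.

4 steps of 50° (toward higher hue) give a net shift of +200°.
Start = end − shift: 52 − 200 = -148 → -148 + 360 = 212°

212°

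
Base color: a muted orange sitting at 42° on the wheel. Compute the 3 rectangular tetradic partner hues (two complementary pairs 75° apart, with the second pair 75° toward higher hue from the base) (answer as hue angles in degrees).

117°, 222°, and 297°

42 + 75 = 117°
42 + 180 = 222°
42 + 255 = 297°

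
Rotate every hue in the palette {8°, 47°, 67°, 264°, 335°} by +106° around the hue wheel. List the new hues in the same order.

114°, 153°, 173°, 10°, 81°

8 + 106 = 114°
47 + 106 = 153°
67 + 106 = 173°
264 + 106 = 370 → 370 − 360 = 10°
335 + 106 = 441 → 441 − 360 = 81°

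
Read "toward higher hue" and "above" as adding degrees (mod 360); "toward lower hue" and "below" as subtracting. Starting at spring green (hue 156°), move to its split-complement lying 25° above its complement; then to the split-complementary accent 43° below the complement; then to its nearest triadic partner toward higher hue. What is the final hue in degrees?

258°

+205° (split-comp 25° ↑): 156 + 205 = 361 → 361 − 360 = 1°
+137° (split-comp 43° ↓): 1 + 137 = 138°
+120° (triadic ↑): 138 + 120 = 258°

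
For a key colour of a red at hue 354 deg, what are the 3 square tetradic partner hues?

A square tetradic scheme places four hues every 90°.
354 + 90 = 444 → 444 − 360 = 84°
354 + 180 = 534 → 534 − 360 = 174°
354 + 270 = 624 → 624 − 360 = 264°

84°, 174°, and 264°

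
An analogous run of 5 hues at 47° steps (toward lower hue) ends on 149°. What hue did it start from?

337°

4 steps of 47° (toward lower hue) give a net shift of −188°.
Start = end − shift: 149 + 188 = 337°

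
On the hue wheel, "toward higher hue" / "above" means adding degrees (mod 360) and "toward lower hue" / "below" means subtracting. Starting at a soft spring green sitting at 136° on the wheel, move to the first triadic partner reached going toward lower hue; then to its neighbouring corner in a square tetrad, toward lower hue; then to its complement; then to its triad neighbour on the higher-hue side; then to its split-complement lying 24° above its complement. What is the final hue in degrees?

70°

−120° (triadic ↓): 136 − 120 = 16°
−90° (square ↓): 16 − 90 = -74 → -74 + 360 = 286°
+180° (complement): 286 + 180 = 466 → 466 − 360 = 106°
+120° (triadic ↑): 106 + 120 = 226°
+204° (split-comp 24° ↑): 226 + 204 = 430 → 430 − 360 = 70°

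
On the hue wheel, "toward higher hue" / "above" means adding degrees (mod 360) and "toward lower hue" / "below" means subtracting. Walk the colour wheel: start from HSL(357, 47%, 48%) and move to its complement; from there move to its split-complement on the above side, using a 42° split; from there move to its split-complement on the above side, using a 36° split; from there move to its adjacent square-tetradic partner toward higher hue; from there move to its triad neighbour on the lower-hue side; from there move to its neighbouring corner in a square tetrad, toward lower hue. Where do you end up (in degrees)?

complement +180°: 357 + 180 = 537 → 537 − 360 = 177°
split-comp 42° ↑ +222°: 177 + 222 = 399 → 399 − 360 = 39°
split-comp 36° ↑ +216°: 39 + 216 = 255°
square ↑ +90°: 255 + 90 = 345°
triadic ↓ −120°: 345 − 120 = 225°
square ↓ −90°: 225 − 90 = 135°

135°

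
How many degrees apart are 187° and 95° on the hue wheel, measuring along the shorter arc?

|187 − 95| = 92.
92 ≤ 180, so the shorter arc is 92°.

92°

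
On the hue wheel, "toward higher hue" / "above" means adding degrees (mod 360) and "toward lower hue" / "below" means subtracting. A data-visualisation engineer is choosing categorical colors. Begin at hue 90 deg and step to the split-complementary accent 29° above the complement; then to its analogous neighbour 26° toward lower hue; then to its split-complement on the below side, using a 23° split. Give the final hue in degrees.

90 + 209 = 299°   (split-comp 29° ↑)
299 − 26 = 273°   (analog 26° ↓)
273 + 157 = 430 → 430 − 360 = 70°   (split-comp 23° ↓)

70°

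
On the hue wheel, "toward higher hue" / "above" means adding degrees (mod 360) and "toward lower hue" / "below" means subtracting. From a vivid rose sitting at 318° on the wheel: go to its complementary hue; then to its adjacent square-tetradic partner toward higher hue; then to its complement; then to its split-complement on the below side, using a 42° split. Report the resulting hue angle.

186°

+180° (complement): 318 + 180 = 498 → 498 − 360 = 138°
+90° (square ↑): 138 + 90 = 228°
+180° (complement): 228 + 180 = 408 → 408 − 360 = 48°
+138° (split-comp 42° ↓): 48 + 138 = 186°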